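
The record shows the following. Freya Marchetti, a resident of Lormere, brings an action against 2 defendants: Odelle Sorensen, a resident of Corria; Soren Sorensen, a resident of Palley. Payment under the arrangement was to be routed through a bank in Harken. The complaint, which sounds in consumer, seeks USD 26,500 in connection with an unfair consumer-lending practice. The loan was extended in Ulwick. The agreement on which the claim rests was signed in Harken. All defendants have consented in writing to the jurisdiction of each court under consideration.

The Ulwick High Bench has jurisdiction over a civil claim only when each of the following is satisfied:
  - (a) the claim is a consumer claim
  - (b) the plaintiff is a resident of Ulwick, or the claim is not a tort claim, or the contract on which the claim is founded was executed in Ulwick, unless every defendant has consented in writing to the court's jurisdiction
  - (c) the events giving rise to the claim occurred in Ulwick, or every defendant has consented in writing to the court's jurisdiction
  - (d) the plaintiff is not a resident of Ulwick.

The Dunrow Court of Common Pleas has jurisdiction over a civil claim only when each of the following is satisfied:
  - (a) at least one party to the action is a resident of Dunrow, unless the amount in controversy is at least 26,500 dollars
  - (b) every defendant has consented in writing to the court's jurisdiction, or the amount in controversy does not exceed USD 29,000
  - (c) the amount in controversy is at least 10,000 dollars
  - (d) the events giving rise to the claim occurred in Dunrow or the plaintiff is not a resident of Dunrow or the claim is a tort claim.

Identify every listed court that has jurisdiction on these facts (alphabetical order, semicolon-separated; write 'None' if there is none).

the Dunrow Court of Common Pleas; the Ulwick High Bench

The Ulwick High Bench:
  (a) The claim is a consumer claim. Satisfied.
  (b) The claim is a consumer claim, not a tort claim — that alternative is enough. Met.
  (c) The operative events occurred in Ulwick, which satisfies one of the alternatives. Satisfied.
  (d) The plaintiff resides in Lormere, which is not Ulwick. Condition met.
  → Every requirement is satisfied — jurisdiction.
The Dunrow Court of Common Pleas:
  (a) No party resides in Dunrow. The proviso rescues it, though: the amount in controversy is USD 26,500, which meets the USD 26,500 floor. Condition met.
  (b) Every defendant has filed written consent — that alternative is enough. Condition met.
  (c) The amount in controversy is 26,500 dollars, which meets the 10,000 dollars floor. Condition met.
  (d) The plaintiff resides in Lormere, which is not Dunrow, so this disjunct is met. Condition met.
  → Every requirement is satisfied — jurisdiction.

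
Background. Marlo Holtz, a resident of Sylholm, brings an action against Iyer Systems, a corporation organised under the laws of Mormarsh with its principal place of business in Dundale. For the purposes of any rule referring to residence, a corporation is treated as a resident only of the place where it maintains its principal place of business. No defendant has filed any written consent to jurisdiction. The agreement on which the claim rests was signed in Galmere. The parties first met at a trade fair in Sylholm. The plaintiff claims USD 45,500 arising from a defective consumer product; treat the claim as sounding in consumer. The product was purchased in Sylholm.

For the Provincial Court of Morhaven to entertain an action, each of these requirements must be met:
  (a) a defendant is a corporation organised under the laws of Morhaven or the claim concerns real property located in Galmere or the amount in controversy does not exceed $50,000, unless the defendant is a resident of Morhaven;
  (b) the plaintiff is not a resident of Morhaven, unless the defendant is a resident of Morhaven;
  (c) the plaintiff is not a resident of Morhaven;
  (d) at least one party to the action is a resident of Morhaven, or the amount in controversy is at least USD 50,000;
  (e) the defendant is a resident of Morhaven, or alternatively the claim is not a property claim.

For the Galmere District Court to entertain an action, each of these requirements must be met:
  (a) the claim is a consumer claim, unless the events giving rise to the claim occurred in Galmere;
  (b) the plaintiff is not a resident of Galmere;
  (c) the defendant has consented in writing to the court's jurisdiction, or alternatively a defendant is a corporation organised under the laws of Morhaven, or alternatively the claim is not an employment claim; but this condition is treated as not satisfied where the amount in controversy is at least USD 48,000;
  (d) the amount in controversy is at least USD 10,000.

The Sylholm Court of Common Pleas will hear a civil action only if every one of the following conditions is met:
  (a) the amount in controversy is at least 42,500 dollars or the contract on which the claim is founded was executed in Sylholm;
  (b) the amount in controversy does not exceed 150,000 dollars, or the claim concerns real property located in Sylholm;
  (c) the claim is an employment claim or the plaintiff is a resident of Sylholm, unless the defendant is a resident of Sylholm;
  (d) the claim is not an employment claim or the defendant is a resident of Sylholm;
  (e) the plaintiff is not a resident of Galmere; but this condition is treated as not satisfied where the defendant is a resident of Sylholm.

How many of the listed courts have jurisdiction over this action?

The Provincial Court of Morhaven:
  (a) The amount in controversy is $45,500, within the $50,000 ceiling, so this disjunct is met. Condition met.
  (b) The plaintiff resides in Sylholm, which is not Morhaven. Condition met.
  (c) The plaintiff resides in Sylholm, which is not Morhaven. Condition met.
  (d) No party resides in Morhaven; the amount in controversy is USD 45,500, below the USD 50,000 floor — every alternative fails. Condition not met.
  (e) The claim is a consumer claim, not a property claim, so one alternative holds. Met.
  → The court lacks jurisdiction.
The Galmere District Court:
  (a) The claim is a consumer claim. Satisfied.
  (b) The plaintiff resides in Sylholm, which is not Galmere. Satisfied.
  (c) The claim is a consumer claim, not an employment claim, so this disjunct is met. The exception is not triggered, since the amount in controversy is 45,500 dollars, below the USD 48,000 floor. Met.
  (d) The amount in controversy is 45,500 dollars, which meets the $10,000 floor. Satisfied.
  → Jurisdiction lies.
The Sylholm Court of Common Pleas:
  (a) The amount in controversy is $45,500, which meets the USD 42,500 floor, which satisfies one of the alternatives. Met.
  (b) The amount in controversy is USD 45,500, within the 150,000 dollars ceiling, so this disjunct is met. Met.
  (c) The plaintiff resides in Sylholm — that alternative is enough. Met.
  (d) The claim is a consumer claim, not an employment claim, so one alternative holds. Satisfied.
  (e) The plaintiff resides in Sylholm, which is not Galmere. The carve-out does not apply: the defendant resides in Dundale, not Sylholm. Satisfied.
  → All conditions met; jurisdiction exists.
Courts with jurisdiction: the Galmere District Court, the Sylholm Court of Common Pleas — 2 in total.

2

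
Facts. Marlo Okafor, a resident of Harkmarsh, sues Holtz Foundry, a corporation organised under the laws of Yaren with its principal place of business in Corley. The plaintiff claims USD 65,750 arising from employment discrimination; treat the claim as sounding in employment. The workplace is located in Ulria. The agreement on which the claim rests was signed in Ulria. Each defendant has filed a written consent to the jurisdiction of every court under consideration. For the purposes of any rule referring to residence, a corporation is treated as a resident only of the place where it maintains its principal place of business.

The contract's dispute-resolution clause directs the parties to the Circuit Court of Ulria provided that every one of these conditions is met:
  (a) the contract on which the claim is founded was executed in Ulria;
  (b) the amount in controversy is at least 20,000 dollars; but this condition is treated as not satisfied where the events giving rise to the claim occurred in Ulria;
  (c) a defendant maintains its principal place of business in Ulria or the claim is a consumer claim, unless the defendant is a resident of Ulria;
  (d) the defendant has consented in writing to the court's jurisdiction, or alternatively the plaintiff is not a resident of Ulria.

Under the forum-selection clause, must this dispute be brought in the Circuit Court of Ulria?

The Circuit Court of Ulria:
  (a) The contract was executed in Ulria. Condition met.
  (b) The amount in controversy is 65,750 dollars, which meets the $20,000 floor. But the operative events occurred in Ulria, triggering the carve-out and defeating this condition. Not met.
  (c) The corporate defendant(s) have their principal place of business in Corley, not Ulria; the claim is an employment claim, not a consumer claim — every alternative fails. Nor does the 'unless' clause help: the defendant resides in Corley, not Ulria. Fails.
  (d) Every defendant has filed written consent, so this disjunct is met. Met.
  → The clause does not apply.

No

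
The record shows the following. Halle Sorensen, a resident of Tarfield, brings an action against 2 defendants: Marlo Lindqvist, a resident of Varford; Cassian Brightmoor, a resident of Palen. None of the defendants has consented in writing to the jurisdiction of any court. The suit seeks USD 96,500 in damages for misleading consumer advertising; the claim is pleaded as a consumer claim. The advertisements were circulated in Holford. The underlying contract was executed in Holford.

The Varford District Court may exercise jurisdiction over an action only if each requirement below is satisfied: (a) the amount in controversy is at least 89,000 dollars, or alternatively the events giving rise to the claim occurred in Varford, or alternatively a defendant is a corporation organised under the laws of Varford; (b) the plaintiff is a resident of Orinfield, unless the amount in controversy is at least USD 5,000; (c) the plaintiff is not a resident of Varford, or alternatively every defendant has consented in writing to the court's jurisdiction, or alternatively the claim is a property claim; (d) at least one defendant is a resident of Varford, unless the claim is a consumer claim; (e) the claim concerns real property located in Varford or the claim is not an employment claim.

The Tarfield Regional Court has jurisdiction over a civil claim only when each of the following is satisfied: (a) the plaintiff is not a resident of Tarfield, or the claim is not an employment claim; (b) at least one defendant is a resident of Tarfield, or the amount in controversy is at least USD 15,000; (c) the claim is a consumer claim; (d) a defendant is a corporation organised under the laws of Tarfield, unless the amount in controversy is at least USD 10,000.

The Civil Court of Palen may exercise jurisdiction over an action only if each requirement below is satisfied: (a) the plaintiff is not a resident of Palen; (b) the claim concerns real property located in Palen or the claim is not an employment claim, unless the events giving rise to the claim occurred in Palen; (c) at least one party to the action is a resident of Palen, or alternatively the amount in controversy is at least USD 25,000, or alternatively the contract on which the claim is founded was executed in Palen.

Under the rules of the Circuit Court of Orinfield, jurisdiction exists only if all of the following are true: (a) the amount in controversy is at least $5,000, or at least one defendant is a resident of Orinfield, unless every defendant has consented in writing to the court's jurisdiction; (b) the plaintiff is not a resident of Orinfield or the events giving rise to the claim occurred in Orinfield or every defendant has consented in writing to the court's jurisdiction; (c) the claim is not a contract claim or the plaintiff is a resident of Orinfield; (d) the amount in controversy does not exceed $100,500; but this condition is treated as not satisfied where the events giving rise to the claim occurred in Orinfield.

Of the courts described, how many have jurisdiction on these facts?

4

The Varford District Court:
  (a) The amount in controversy is USD 96,500, which meets the 89,000 dollars floor, so this disjunct is met. Condition met.
  (b) The plaintiff resides in Tarfield, not Orinfield. The proviso rescues it, though: the amount in controversy is USD 96,500, which meets the 5,000 dollars floor. Satisfied.
  (c) The plaintiff resides in Tarfield, which is not Varford, which satisfies one of the alternatives. Condition met.
  (d) Marlo Lindqvist resides in Varford. Satisfied.
  (e) The claim is a consumer claim, not an employment claim, which satisfies one of the alternatives. Satisfied.
  → All conditions met; jurisdiction exists.
The Tarfield Regional Court:
  (a) The claim is a consumer claim, not an employment claim, which satisfies one of the alternatives. Met.
  (b) The amount in controversy is USD 96,500, which meets the USD 15,000 floor — that alternative is enough. Condition met.
  (c) The claim is a consumer claim. Satisfied.
  (d) No defendant is a corporation. However, the amount in controversy is 96,500 dollars, which meets the $10,000 floor, so the 'unless' proviso supplies this condition. Met.
  → Jurisdiction lies.
The Civil Court of Palen:
  (a) The plaintiff resides in Tarfield, which is not Palen. Satisfied.
  (b) The claim is a consumer claim, not an employment claim, so this disjunct is met. Condition met.
  (c) Cassian Brightmoor resides in Palen, so one alternative holds. Satisfied.
  → Jurisdiction lies.
The Circuit Court of Orinfield:
  (a) The amount in controversy is 96,500 dollars, which meets the $5,000 floor, which satisfies one of the alternatives. Met.
  (b) The plaintiff resides in Tarfield, which is not Orinfield, so this disjunct is met. Satisfied.
  (c) The claim is a consumer claim, not a contract claim, so one alternative holds. Satisfied.
  (d) The amount in controversy is 96,500 dollars, within the $100,500 ceiling. The carve-out does not apply: the operative events occurred in Holford, not Orinfield. Satisfied.
  → All conditions met; jurisdiction exists.
Courts with jurisdiction: the Varford District Court, the Tarfield Regional Court, the Civil Court of Palen, the Circuit Court of Orinfield — 4 in total.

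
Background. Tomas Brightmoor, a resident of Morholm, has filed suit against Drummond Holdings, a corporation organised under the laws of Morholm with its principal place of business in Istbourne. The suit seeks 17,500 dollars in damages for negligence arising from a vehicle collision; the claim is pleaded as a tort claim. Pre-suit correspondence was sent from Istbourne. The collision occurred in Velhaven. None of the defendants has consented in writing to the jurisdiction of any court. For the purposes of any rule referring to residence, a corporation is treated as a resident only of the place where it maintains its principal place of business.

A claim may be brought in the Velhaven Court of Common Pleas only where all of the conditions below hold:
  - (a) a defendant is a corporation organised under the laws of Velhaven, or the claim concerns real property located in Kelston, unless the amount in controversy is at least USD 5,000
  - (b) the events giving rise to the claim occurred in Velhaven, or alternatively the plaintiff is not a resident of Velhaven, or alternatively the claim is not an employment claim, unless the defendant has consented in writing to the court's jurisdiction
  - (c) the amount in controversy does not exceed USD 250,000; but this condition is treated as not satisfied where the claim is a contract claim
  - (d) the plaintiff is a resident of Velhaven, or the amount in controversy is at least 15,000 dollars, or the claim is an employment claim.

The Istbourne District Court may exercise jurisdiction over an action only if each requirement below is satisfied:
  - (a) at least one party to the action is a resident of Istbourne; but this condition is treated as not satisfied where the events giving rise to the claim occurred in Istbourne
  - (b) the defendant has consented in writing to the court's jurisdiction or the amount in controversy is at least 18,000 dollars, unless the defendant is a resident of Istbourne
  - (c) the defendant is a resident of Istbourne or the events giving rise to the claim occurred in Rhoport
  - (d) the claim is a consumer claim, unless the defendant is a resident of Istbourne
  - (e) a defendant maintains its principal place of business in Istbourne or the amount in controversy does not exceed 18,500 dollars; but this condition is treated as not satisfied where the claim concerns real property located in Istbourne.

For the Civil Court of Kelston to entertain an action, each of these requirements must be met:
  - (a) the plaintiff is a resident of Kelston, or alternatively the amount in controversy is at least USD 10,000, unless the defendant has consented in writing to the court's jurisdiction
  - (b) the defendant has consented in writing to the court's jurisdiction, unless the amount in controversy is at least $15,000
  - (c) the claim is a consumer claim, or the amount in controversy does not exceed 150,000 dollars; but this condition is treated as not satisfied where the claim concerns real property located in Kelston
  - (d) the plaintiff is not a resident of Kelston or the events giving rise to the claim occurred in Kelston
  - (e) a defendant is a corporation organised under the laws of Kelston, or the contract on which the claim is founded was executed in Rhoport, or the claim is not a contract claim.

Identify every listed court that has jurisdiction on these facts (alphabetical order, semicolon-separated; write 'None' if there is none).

the Civil Court of Kelston; the Istbourne District Court; the Velhaven Court of Common Pleas

The Velhaven Court of Common Pleas:
  (a) The corporate defendant(s) are organised in Morholm, not Velhaven; the claim does not concern real property — none of the alternatives is met. The proviso rescues it, though: the amount in controversy is USD 17,500, which meets the USD 5,000 floor. Condition met.
  (b) The operative events occurred in Velhaven, which satisfies one of the alternatives. Met.
  (c) The amount in controversy is $17,500, within the USD 250,000 ceiling. The exception is not triggered, since the claim is a tort claim, not a contract claim. Met.
  (d) The amount in controversy is 17,500 dollars, which meets the $15,000 floor — that alternative is enough. Met.
  → Every requirement is satisfied — jurisdiction.
The Istbourne District Court:
  (a) Drummond Holdings resides in Istbourne. And the carve-out is inapplicable — the operative events occurred in Velhaven, not Istbourne. Satisfied.
  (b) No such written consent has been filed; the amount in controversy is 17,500 dollars, below the USD 18,000 floor — none of the alternatives is met. The proviso rescues it, though: the defendant resides in Istbourne. Met.
  (c) The defendant resides in Istbourne, which satisfies one of the alternatives. Satisfied.
  (d) The claim is a tort claim, not a consumer claim. The proviso rescues it, though: the defendant resides in Istbourne. Condition met.
  (e) Drummond Holdings has its principal place of business in Istbourne — that alternative is enough. The exception is not triggered, since the claim does not concern real property. Met.
  → All conditions met; jurisdiction exists.
The Civil Court of Kelston:
  (a) The amount in controversy is USD 17,500, which meets the 10,000 dollars floor, so this disjunct is met. Satisfied.
  (b) No such written consent has been filed. The proviso rescues it, though: the amount in controversy is USD 17,500, which meets the 15,000 dollars floor. Condition met.
  (c) The amount in controversy is 17,500 dollars, within the $150,000 ceiling, so this disjunct is met. The exception is not triggered, since the claim does not concern real property. Met.
  (d) The plaintiff resides in Morholm, which is not Kelston — that alternative is enough. Met.
  (e) The claim is a tort claim, not a contract claim, which satisfies one of the alternatives. Satisfied.
  → Jurisdiction lies.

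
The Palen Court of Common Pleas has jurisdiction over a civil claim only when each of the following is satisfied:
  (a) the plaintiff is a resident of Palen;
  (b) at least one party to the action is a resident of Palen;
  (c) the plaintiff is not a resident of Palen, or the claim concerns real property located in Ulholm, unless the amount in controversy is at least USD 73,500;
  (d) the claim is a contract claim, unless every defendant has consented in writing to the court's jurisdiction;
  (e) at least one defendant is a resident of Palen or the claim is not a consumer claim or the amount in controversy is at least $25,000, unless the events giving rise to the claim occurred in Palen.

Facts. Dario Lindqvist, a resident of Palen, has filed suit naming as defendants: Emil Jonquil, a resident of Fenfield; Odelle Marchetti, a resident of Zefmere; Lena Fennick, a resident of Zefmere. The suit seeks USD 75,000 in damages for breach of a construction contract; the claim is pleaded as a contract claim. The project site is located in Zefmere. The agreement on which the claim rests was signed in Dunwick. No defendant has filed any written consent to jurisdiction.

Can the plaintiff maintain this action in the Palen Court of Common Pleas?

The Palen Court of Common Pleas:
  (a) The plaintiff resides in Palen. Met.
  (b) Dario Lindqvist resides in Palen. Condition met.
  (c) The plaintiff resides in Palen; the claim does not concern real property — none of the alternatives is met. But the amount in controversy is 75,000 dollars, which meets the $73,500 floor, and the 'unless' clause therefore excuses the requirement. Satisfied.
  (d) The claim is a contract claim. Satisfied.
  (e) The claim is a contract claim, not a consumer claim, which satisfies one of the alternatives. Satisfied.
  → Jurisdiction lies.

Yes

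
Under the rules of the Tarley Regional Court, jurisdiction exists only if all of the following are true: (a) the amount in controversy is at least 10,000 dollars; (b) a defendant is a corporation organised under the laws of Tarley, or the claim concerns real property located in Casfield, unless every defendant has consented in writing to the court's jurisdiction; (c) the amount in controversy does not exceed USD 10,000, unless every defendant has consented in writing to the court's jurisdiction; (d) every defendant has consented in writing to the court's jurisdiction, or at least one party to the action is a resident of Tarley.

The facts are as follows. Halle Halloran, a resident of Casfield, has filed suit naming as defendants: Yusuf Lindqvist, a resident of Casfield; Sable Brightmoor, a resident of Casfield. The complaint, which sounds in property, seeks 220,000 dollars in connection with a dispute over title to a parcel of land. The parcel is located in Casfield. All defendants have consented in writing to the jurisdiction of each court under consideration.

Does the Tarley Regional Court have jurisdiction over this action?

The Tarley Regional Court:
  (a) The amount in controversy is USD 220,000, which meets the USD 10,000 floor. Satisfied.
  (b) The property lies in Casfield — that alternative is enough. Satisfied.
  (c) The amount in controversy is USD 220,000, above the USD 10,000 ceiling. But every defendant has filed written consent, and the 'unless' clause therefore excuses the requirement. Met.
  (d) Every defendant has filed written consent, which satisfies one of the alternatives. Condition met.
  → Every requirement is satisfied — jurisdiction.

Yes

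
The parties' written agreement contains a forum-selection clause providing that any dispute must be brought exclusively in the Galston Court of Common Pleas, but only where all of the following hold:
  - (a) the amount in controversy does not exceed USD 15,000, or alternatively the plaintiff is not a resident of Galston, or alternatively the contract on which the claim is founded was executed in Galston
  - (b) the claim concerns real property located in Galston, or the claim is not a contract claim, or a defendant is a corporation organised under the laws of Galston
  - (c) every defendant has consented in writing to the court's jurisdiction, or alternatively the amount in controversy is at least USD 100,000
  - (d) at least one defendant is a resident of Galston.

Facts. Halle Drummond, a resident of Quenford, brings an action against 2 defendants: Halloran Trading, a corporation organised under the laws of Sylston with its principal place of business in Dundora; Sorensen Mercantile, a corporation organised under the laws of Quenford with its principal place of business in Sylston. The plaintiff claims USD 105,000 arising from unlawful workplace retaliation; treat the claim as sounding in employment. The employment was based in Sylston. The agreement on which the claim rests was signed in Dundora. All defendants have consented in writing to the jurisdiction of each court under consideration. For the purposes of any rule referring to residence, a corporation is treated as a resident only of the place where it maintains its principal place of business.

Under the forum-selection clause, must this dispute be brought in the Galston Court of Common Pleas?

No

The Galston Court of Common Pleas:
  (a) The plaintiff resides in Quenford, which is not Galston, so one alternative holds. Condition met.
  (b) The claim is an employment claim, not a contract claim, so one alternative holds. Met.
  (c) Every defendant has filed written consent — that alternative is enough. Satisfied.
  (d) No defendant resides in Galston (they reside in Dundora, Sylston). Condition not met.
  → Forum clause is not triggered.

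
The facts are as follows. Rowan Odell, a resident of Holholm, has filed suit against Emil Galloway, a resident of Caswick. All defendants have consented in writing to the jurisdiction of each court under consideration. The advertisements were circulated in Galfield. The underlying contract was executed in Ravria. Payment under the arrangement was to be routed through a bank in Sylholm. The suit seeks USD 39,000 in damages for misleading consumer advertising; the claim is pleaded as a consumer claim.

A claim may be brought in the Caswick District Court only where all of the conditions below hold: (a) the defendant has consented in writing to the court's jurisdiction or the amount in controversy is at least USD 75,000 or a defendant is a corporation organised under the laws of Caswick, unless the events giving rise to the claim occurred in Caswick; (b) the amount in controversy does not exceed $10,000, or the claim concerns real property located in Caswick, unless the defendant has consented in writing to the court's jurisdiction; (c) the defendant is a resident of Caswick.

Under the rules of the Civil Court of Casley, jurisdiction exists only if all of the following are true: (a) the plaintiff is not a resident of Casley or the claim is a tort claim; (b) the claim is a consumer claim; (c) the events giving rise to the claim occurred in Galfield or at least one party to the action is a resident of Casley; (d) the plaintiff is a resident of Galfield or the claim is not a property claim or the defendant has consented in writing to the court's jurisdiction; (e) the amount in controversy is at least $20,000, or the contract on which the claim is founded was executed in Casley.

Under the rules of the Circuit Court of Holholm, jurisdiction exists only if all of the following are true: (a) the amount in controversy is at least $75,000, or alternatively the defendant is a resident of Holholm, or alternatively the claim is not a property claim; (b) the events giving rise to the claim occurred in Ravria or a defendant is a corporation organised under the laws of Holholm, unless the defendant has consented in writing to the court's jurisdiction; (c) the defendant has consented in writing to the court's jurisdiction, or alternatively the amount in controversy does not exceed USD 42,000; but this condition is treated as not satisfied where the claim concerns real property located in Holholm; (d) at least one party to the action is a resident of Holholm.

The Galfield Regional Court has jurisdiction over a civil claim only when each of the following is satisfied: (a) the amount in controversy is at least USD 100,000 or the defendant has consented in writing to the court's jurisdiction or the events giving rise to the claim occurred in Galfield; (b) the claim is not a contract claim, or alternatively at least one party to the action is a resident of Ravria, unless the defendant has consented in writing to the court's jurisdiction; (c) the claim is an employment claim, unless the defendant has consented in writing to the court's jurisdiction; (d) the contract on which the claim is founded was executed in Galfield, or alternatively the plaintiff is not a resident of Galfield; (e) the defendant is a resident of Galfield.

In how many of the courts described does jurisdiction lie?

3

The Caswick District Court:
  (a) Every defendant has filed written consent, so one alternative holds. Met.
  (b) The amount in controversy is USD 39,000, above the $10,000 ceiling; the claim does not concern real property — every alternative fails. But every defendant has filed written consent, and the 'unless' clause therefore excuses the requirement. Met.
  (c) The defendant resides in Caswick. Met.
  → Jurisdiction lies.
The Civil Court of Casley:
  (a) The plaintiff resides in Holholm, which is not Casley, so this disjunct is met. Met.
  (b) The claim is a consumer claim. Condition met.
  (c) The operative events occurred in Galfield, which satisfies one of the alternatives. Met.
  (d) The claim is a consumer claim, not a property claim, so this disjunct is met. Satisfied.
  (e) The amount in controversy is 39,000 dollars, which meets the $20,000 floor, so one alternative holds. Satisfied.
  → Jurisdiction lies.
The Circuit Court of Holholm:
  (a) The claim is a consumer claim, not a property claim, so this disjunct is met. Met.
  (b) The operative events occurred in Galfield, not Ravria; no defendant is a corporation — every alternative fails. But every defendant has filed written consent, and the 'unless' clause therefore excuses the requirement. Satisfied.
  (c) Every defendant has filed written consent — that alternative is enough. The carve-out does not apply: the claim does not concern real property. Satisfied.
  (d) Rowan Odell resides in Holholm. Condition met.
  → Every requirement is satisfied — jurisdiction.
The Galfield Regional Court:
  (a) Every defendant has filed written consent, so this disjunct is met. Satisfied.
  (b) The claim is a consumer claim, not a contract claim — that alternative is enough. Condition met.
  (c) The claim is a consumer claim, not an employment claim. But every defendant has filed written consent, and the 'unless' clause therefore excuses the requirement. Condition met.
  (d) The plaintiff resides in Holholm, which is not Galfield — that alternative is enough. Met.
  (e) The defendant resides in Caswick, not Galfield. Not satisfied.
  → No jurisdiction.
Courts with jurisdiction: the Caswick District Court, the Civil Court of Casley, the Circuit Court of Holholm — 3 in total.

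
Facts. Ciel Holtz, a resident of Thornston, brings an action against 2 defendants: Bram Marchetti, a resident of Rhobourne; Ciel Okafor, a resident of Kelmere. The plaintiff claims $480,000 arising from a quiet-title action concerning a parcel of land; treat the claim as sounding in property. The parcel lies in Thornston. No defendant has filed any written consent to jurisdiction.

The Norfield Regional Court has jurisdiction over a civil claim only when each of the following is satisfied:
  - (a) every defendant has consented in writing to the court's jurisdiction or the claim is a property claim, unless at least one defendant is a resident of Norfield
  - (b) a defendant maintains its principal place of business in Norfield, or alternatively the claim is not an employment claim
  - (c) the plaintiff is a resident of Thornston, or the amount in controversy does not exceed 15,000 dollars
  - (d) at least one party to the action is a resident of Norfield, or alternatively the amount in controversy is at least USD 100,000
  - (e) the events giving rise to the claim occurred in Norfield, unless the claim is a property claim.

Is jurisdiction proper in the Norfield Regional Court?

Yes

The Norfield Regional Court:
  (a) The claim is a property claim — that alternative is enough. Condition met.
  (b) The claim is a property claim, not an employment claim, so one alternative holds. Met.
  (c) The plaintiff resides in Thornston — that alternative is enough. Satisfied.
  (d) The amount in controversy is 480,000 dollars, which meets the USD 100,000 floor, so one alternative holds. Satisfied.
  (e) The operative events occurred in Thornston, not Norfield. The proviso rescues it, though: the claim is a property claim. Satisfied.
  → The court has jurisdiction.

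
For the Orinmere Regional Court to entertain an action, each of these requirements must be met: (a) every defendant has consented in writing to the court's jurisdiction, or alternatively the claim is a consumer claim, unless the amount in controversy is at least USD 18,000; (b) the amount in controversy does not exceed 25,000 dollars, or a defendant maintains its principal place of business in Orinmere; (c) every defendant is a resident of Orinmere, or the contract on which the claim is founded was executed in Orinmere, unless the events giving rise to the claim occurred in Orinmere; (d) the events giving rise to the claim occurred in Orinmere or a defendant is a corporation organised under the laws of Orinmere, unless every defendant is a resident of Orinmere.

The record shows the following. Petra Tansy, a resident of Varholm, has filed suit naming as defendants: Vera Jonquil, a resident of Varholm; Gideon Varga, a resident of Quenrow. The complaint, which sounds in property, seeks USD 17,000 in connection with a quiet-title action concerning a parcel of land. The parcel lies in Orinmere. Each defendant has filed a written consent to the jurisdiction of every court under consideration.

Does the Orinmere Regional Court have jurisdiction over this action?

The Orinmere Regional Court:
  (a) Every defendant has filed written consent, so this disjunct is met. Satisfied.
  (b) The amount in controversy is $17,000, within the $25,000 ceiling, so one alternative holds. Condition met.
  (c) The defendants reside as follows — Vera Jonquil in Varholm, Gideon Varga in Quenrow — not all in Orinmere; no contract (and hence no place of execution) is alleged — every alternative fails. The proviso rescues it, though: the operative events occurred in Orinmere. Satisfied.
  (d) The operative events occurred in Orinmere, so one alternative holds. Condition met.
  → Every requirement is satisfied — jurisdiction.

Yes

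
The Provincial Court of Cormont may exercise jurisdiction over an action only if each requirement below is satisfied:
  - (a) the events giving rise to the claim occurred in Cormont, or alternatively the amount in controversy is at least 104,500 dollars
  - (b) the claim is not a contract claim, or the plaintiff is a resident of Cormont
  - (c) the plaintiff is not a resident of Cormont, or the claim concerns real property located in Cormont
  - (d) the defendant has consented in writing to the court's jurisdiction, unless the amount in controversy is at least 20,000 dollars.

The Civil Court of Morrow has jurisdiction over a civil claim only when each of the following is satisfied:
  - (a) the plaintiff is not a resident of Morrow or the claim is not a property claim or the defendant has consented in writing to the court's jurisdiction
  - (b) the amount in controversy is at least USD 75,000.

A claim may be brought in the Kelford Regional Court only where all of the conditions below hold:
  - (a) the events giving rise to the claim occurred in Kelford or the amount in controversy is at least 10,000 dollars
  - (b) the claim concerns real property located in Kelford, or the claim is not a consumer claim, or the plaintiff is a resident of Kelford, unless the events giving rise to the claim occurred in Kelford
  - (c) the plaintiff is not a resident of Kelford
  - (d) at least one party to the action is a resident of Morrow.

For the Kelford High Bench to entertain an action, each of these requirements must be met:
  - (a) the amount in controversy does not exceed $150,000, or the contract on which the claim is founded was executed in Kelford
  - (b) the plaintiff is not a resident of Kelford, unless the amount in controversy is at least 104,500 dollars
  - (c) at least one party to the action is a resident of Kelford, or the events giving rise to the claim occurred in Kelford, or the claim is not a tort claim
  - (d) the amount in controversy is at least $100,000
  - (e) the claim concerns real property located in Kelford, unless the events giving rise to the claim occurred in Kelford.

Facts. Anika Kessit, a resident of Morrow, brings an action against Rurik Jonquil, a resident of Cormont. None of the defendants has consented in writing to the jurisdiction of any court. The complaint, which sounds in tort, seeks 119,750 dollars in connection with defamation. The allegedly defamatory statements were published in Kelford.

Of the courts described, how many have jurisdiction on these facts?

The Provincial Court of Cormont:
  (a) The amount in controversy is USD 119,750, which meets the $104,500 floor — that alternative is enough. Satisfied.
  (b) The claim is a tort claim, not a contract claim, so this disjunct is met. Met.
  (c) The plaintiff resides in Morrow, which is not Cormont — that alternative is enough. Met.
  (d) No such written consent has been filed. However, the amount in controversy is USD 119,750, which meets the $20,000 floor, so the 'unless' proviso supplies this condition. Condition met.
  → All conditions met; jurisdiction exists.
The Civil Court of Morrow:
  (a) The claim is a tort claim, not a property claim, so this disjunct is met. Met.
  (b) The amount in controversy is USD 119,750, which meets the 75,000 dollars floor. Satisfied.
  → The court has jurisdiction.
The Kelford Regional Court:
  (a) The operative events occurred in Kelford — that alternative is enough. Met.
  (b) The claim is a tort claim, not a consumer claim, so this disjunct is met. Satisfied.
  (c) The plaintiff resides in Morrow, which is not Kelford. Met.
  (d) Anika Kessit resides in Morrow. Satisfied.
  → Every requirement is satisfied — jurisdiction.
The Kelford High Bench:
  (a) The amount in controversy is USD 119,750, within the USD 150,000 ceiling — that alternative is enough. Condition met.
  (b) The plaintiff resides in Morrow, which is not Kelford. Condition met.
  (c) The operative events occurred in Kelford, which satisfies one of the alternatives. Condition met.
  (d) The amount in controversy is USD 119,750, which meets the $100,000 floor. Condition met.
  (e) The claim does not concern real property. The proviso rescues it, though: the operative events occurred in Kelford. Satisfied.
  → The court has jurisdiction.
Courts with jurisdiction: the Provincial Court of Cormont, the Civil Court of Morrow, the Kelford Regional Court, the Kelford High Bench — 4 in total.

4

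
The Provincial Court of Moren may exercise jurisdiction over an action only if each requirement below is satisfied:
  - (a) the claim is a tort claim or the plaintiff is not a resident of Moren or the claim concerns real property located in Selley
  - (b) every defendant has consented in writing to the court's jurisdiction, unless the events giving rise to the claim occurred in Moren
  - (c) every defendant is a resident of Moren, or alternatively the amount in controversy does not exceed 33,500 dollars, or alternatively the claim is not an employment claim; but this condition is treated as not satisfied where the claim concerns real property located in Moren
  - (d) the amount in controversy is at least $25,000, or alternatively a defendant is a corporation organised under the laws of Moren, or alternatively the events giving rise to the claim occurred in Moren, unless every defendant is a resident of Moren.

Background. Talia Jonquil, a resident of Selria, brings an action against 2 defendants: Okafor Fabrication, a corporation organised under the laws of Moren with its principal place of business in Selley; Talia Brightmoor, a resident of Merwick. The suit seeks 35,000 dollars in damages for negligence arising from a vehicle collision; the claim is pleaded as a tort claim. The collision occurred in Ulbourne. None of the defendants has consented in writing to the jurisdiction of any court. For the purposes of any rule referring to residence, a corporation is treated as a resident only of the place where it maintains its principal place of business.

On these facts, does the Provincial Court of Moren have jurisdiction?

The Provincial Court of Moren:
  (a) The claim is a tort claim — that alternative is enough. Satisfied.
  (b) No such written consent has been filed. Nor does the 'unless' clause help: the operative events occurred in Ulbourne, not Moren. Not satisfied.
  (c) The claim is a tort claim, not an employment claim — that alternative is enough. And the carve-out is inapplicable — the claim does not concern real property. Satisfied.
  (d) The amount in controversy is USD 35,000, which meets the USD 25,000 floor, so one alternative holds. Condition met.
  → Not every requirement is met — no jurisdiction.

No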